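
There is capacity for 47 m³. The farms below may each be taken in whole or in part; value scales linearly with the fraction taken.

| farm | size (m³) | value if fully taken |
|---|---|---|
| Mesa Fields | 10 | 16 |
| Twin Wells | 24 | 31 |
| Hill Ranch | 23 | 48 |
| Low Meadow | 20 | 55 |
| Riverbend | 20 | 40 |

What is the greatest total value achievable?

Rank by value-to-size ratio: Low Meadow 55/20≈2.75, Hill Ranch 48/23≈2.09, Riverbend 40/20≈2, Mesa Fields 16/10≈1.6, Twin Wells 31/24≈1.29.
Low Meadow: take in full, 20 m³ for value 55 — 27 left.
Take all of Hill Ranch (23 m³, value 48) — 4 m³ left.
4 m³ left: a 4/20 share of Riverbend gives 40×4/20 = 8.
Total value = 111.

111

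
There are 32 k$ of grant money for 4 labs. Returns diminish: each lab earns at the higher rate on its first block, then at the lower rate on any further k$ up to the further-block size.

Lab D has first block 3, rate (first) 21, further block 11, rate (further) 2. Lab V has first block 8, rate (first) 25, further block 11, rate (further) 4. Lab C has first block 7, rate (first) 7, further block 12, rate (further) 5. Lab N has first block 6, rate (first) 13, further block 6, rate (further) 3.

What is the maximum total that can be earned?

Order all 8 blocks by rate: Lab V/T1 25 > Lab D/T1 21 > Lab N/T1 13 > Lab C/T1 7 > Lab C/T2 5 > Lab V/T2 4 > Lab N/T2 3 > Lab D/T2 2.
Lab V T1 at 25: fill all 8 — 24 left.
Lab D T1 at 21: fill all 3 — 21 left.
Fill Lab N T1 block (6 at 13) — 15 left.
Lab C/T1 (7): +7 — 8 left.
8 remain; put them into Lab C T2 at 5.
Total = 25×8 + 21×3 + 13×6 + 7×7 + 5×8 = 430.

430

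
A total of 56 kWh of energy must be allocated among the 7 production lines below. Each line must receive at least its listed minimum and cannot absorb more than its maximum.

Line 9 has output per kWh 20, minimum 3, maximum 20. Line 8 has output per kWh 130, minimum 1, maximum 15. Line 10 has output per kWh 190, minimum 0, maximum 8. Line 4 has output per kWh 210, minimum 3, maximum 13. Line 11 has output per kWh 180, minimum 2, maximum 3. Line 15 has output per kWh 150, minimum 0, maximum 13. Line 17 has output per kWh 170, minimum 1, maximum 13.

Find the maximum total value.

9400

Meeting every minimum uses 3+1+0+3+2+0+1 = 10 kWh, leaving 46.
Rank by output per kWh: Line 4 210 > Line 10 190 > Line 11 180 > Line 17 170 > Line 15 150 > Line 8 130 > Line 9 20.
Give Line 4 10 more to hit its cap of 13 → 36 left.
Line 10 takes 8 more to reach its cap of 8 → 28 left.
Line 11 takes 1 more to reach its cap of 3 → 27 left.
Line 17 takes 12 more to reach its cap of 13 → 15 left.
Line 15: +13 to 13 (cap) → 2 left.
Only 2 left; Line 8 takes them to reach 3.
Total = 20×3 + 130×3 + 190×8 + 210×13 + 180×3 + 150×13 + 170×13 = 9400.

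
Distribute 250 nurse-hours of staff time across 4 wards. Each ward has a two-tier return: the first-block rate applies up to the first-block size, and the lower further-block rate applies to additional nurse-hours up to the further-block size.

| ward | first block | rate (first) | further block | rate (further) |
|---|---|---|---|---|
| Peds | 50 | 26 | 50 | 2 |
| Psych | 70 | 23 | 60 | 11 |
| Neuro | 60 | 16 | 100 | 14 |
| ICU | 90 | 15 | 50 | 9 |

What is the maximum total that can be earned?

Treat each block as its own option and order by rate: Peds/first 26 > Psych/first 23 > Neuro/first 16 > ICU/first 15 > Neuro/second 14 > Psych/second 11 > ICU/second 9 > Peds/second 2.
Peds first at 26: fill all 50 — 200 left.
Fill Psych first block (70 at 23) — 130 left.
Neuro/first (16): +60 — 70 left.
70 remain; put them into ICU first at 15.
Total = 26×50 + 23×70 + 16×60 + 15×70 = 4920.

4920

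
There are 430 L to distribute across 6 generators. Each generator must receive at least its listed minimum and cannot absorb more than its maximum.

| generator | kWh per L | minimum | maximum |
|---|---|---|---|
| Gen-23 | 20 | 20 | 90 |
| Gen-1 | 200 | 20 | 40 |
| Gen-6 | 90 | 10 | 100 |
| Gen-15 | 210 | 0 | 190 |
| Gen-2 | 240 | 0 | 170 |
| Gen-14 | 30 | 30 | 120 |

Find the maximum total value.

84800

Meeting every minimum uses 20+20+10+0+0+30 = 80 L, leaving 350.
Highest kWh per L first: Gen-2 240 > Gen-15 210 > Gen-1 200 > Gen-6 90 > Gen-14 30 > Gen-23 20.
Give Gen-2 170 more to hit its cap of 170 ; 180 left.
Gen-15: +180 (room for 190) → 180. Pool exhausted.
Total = 20×20 + 200×20 + 90×10 + 210×180 + 240×170 + 30×30 = 84800.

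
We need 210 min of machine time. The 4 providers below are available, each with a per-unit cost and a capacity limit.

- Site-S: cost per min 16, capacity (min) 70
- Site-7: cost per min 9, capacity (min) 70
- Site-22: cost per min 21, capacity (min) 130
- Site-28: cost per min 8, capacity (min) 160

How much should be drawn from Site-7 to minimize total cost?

50

Cheapest first:
Site-28 (8): use full 160 → 50 min to go.
Site-7 at 9: take 50 of its 70 → requirement met.
Site-S, Site-22: unused.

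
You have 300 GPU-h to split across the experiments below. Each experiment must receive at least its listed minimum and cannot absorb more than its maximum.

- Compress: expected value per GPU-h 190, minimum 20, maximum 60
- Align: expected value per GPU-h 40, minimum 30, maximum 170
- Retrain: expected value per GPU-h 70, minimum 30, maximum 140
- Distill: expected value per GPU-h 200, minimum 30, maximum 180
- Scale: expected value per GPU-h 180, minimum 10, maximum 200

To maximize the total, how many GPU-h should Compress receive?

50

Meeting every minimum uses 20+30+30+30+10 = 120 GPU-h, leaving 180.
Order the experiments by expected value per GPU-h: Distill 200 > Compress 190 > Scale 180 > Retrain 70 > Align 40.
Give Distill 150 more to hit its cap of 180 ; 30 left.
Only 30 left; Compress takes them to reach 50.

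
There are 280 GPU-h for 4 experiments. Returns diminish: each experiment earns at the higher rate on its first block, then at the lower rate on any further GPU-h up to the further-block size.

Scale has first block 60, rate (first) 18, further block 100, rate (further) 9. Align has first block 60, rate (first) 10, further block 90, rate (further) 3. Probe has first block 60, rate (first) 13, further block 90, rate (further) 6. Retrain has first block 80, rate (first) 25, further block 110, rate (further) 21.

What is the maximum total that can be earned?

Order all 8 blocks by rate: Retrain/first 25 > Retrain/second 21 > Scale/first 18 > Probe/first 13 > Align/first 10 > Scale/second 9 > Probe/second 6 > Align/second 3.
Retrain/first (25): +80 → 200 left.
Retrain/second (21): +110 → 90 left.
Fill Scale first block (60 at 18) → 30 left.
Probe/first: +30 of 60 at 13; pool empty.
Total = 25×80 + 21×110 + 18×60 + 13×30 = 5780.

5780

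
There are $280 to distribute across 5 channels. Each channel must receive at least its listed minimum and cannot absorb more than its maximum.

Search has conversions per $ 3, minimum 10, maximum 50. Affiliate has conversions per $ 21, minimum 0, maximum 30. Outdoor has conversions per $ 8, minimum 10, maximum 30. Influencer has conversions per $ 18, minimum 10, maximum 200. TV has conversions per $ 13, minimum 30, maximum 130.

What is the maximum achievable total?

Meeting every minimum uses 10+0+10+10+30 = 60 $, leaving 220.
Rank by conversions per $: Affiliate 21 > Influencer 18 > TV 13 > Outdoor 8 > Search 3.
Affiliate: +30 to 30 (cap) ; 190 left.
Influencer: +190 to 200 (cap) ; 0 left.
Total = 3×10 + 21×30 + 8×10 + 18×200 + 13×30 = 4730.

4730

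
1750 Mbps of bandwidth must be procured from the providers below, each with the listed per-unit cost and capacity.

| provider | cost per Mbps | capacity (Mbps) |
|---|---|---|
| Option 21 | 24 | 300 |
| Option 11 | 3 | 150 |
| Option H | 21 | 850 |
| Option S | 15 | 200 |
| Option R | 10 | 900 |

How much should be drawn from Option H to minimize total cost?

500

Fill from the cheapest provider first.
Option 11 (3): use full 150 ; 1600 Mbps to go.
Take 900 from Option R at 10 ; need 700 more.
Option S (15): use full 200 ; 500 Mbps to go.
Option H at 21: take 500 of its 850 ; requirement met.
Option 21: unused.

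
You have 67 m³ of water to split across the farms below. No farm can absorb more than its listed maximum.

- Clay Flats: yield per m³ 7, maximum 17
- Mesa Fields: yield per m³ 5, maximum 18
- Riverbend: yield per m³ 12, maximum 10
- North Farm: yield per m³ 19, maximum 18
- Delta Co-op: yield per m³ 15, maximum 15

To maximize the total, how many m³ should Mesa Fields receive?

Order the farms by yield per m³: North Farm 19 > Delta Co-op 15 > Riverbend 12 > Clay Flats 7 > Mesa Fields 5.
North Farm takes 18 to reach its cap of 18 ; 49 left.
Delta Co-op: +15 to 15 (cap) ; 34 left.
Riverbend: +10 to 10 (cap) ; 24 left.
Clay Flats: +17 to 17 (cap) ; 7 left.
Only 7 left; Mesa Fields takes them to reach 7.

7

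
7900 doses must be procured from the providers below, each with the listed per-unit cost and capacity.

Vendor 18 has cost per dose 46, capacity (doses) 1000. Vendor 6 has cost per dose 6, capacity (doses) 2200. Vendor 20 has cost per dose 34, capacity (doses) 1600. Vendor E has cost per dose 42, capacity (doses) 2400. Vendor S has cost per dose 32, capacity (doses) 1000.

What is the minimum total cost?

232600

Use providers in increasing cost order.
Vendor 6 at 6: take all 2200 doses → 5700 still needed.
Take 1000 from Vendor S at 32 → need 4700 more.
Vendor 20 at 34: take all 1600 doses → 3100 still needed.
Take 2400 from Vendor E at 42 → need 700 more.
Take 700 from Vendor 18 at 46 to finish.
Cost = 2200×6 + 1000×32 + 1600×34 + 2400×42 + 700×46 = 232600.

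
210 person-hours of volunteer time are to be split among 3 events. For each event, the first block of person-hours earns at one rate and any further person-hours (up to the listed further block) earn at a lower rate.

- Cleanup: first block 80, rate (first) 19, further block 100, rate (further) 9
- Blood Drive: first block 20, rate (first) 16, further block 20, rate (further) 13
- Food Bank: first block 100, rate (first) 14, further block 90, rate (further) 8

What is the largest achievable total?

Order all 6 blocks by rate: Cleanup/tier1 19 > Blood Drive/tier1 16 > Food Bank/tier1 14 > Blood Drive/tier2 13 > Cleanup/tier2 9 > Food Bank/tier2 8.
Fill Cleanup tier1 block (80 at 19) — 130 left.
Blood Drive tier1 at 16: fill all 20 — 110 left.
Food Bank/tier1 (14): +100 — 10 left.
10 remain; put them into Blood Drive tier2 at 13.
Total = 19×80 + 16×20 + 14×100 + 13×10 = 3370.

3370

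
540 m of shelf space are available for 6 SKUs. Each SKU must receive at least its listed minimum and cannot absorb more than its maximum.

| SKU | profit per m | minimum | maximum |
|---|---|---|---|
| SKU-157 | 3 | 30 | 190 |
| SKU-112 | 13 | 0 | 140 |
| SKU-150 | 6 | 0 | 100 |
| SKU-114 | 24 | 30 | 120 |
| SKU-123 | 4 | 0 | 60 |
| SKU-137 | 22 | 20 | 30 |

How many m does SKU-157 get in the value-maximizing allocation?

Meeting every minimum uses 30+0+0+30+0+20 = 80 m, leaving 460.
Order the SKUs by profit per m: SKU-114 24 > SKU-137 22 > SKU-112 13 > SKU-150 6 > SKU-123 4 > SKU-157 3.
SKU-114 takes 90 more to reach its cap of 120 — 370 left.
SKU-137 takes 10 more to reach its cap of 30 — 360 left.
SKU-112: +140 to 140 (cap) — 220 left.
SKU-150: +100 to 100 (cap) — 120 left.
Give SKU-123 60 more to hit its cap of 60 — 60 left.
Only 60 left; SKU-157 takes them to reach 90.

90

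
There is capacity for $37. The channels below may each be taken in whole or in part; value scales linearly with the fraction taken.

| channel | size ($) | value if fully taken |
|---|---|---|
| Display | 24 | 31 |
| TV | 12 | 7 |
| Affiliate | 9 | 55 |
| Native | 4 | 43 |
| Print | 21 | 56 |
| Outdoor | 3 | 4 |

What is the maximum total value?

158

Rank by value-to-size ratio: Native 43/4≈10.8, Affiliate 55/9≈6.11, Print 56/21≈2.67, Outdoor 4/3≈1.33, Display 31/24≈1.29, TV 7/12≈0.583.
Native: take in full, 4 $ for value 43 ; 33 left.
Take all of Affiliate (9 $, value 55) ; 24 $ left.
Print: take in full, 21 $ for value 56 ; 3 left.
All 3 $ of Outdoor fit (value 4) ; 0 remain.
Total value = 158.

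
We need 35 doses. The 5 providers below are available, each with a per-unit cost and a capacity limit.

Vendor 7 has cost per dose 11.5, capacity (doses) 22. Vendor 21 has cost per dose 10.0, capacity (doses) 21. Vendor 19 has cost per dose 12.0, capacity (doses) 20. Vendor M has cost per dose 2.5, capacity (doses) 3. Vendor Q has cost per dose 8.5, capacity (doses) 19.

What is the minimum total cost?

299

Use providers in increasing cost order.
Take 3 from Vendor M at 2.5 ; need 32 more.
Vendor Q (8.5): use full 19 ; 13 doses to go.
Take 13 from Vendor 21 at 10.0 to finish.
Vendor 7, Vendor 19: unused.
Cost = 3×2.5 + 19×8.5 + 13×10.0 = 299.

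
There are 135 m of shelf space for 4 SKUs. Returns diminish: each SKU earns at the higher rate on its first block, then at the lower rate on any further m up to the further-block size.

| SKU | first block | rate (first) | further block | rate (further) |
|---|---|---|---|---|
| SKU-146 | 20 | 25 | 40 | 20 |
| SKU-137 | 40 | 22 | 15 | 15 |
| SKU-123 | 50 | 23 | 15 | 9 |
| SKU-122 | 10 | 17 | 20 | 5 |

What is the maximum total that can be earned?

3030

Treat each block as its own option and order by rate: SKU-146/T1 25 > SKU-123/T1 23 > SKU-137/T1 22 > SKU-146/T2 20 > SKU-122/T1 17 > SKU-137/T2 15 > SKU-123/T2 9 > SKU-122/T2 5.
SKU-146/T1 (25): +20 — 115 left.
SKU-123 T1 at 23: fill all 50 — 65 left.
SKU-137 T1 at 22: fill all 40 — 25 left.
SKU-146 T2 at 20: only 25 left, fill 25.
Total = 25×20 + 23×50 + 22×40 + 20×25 = 3030.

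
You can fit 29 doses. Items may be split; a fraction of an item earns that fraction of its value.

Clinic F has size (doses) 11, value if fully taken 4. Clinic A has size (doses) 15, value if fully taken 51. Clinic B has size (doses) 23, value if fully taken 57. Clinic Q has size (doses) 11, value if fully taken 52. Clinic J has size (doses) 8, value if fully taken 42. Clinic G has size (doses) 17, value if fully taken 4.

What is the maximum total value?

128

Sort by value density: Clinic J 42/8≈5.25, Clinic Q 52/11≈4.73, Clinic A 51/15≈3.4, Clinic B 57/23≈2.48, Clinic F 4/11≈0.364, Clinic G 4/17≈0.235.
Clinic J: take in full, 8 doses for value 42 ; 21 left.
Clinic Q: take in full, 11 doses for value 52 ; 10 left.
Only 10 doses remain; take 10/15 of Clinic A for value 51×10/15 = 34.
Total value = 128.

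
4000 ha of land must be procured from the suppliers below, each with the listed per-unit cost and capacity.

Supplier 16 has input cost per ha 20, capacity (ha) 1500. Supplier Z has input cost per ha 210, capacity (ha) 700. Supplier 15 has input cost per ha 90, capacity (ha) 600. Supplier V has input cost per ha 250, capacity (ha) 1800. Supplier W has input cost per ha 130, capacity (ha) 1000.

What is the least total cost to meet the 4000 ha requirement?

411000

Use suppliers in increasing cost order.
Supplier 16 at 20: take all 1500 ha ; 2500 still needed.
Take 600 from Supplier 15 at 90 ; need 1900 more.
Supplier W at 130: take all 1000 ha ; 900 still needed.
Take 700 from Supplier Z at 210 ; need 200 more.
Supplier V (250): take the remaining 200 ; done.
Cost = 1500×20 + 600×90 + 1000×130 + 700×210 + 200×250 = 411000.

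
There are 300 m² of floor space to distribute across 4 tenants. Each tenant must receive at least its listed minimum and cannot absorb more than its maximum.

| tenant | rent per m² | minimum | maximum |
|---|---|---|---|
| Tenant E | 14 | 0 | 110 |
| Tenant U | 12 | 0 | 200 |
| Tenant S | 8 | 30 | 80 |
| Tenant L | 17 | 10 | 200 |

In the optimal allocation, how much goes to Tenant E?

70

Meeting every minimum uses 0+0+30+10 = 40 m², leaving 260.
Order the tenants by rent per m²: Tenant L 17 > Tenant E 14 > Tenant U 12 > Tenant S 8.
Tenant L takes 190 more to reach its cap of 200 — 70 left.
Tenant E: +70 (room for 110) → 70. Pool exhausted.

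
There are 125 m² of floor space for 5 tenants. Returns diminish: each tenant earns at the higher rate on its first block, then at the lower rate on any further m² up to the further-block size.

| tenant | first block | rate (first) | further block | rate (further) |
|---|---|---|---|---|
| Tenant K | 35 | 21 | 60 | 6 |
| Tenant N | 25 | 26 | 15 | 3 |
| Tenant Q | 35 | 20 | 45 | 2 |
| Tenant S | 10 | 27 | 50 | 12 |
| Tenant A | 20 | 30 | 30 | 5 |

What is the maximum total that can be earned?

2955

Rank every tier by rate: Tenant A/T1 30 > Tenant S/T1 27 > Tenant N/T1 26 > Tenant K/T1 21 > Tenant Q/T1 20 > Tenant S/T2 12 > Tenant K/T2 6 > Tenant A/T2 5 > Tenant N/T2 3 > Tenant Q/T2 2.
Tenant A/T1 (30): +20 ; 105 left.
Tenant S/T1 (27): +10 ; 95 left.
Tenant N T1 at 26: fill all 25 ; 70 left.
Tenant K/T1 (21): +35 ; 35 left.
Tenant Q T1 at 20: fill all 35 ; 0 left.
Total = 30×20 + 27×10 + 26×25 + 21×35 + 20×35 = 2955.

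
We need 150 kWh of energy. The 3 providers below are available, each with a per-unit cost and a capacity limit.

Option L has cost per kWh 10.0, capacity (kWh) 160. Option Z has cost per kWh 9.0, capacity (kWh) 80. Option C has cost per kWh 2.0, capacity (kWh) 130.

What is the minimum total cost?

440

Cheapest first:
Option C at 2.0: take all 130 kWh → 20 still needed.
Take 20 from Option Z at 9.0 to finish.
Option L: unused.
Cost = 130×2.0 + 20×9.0 = 440.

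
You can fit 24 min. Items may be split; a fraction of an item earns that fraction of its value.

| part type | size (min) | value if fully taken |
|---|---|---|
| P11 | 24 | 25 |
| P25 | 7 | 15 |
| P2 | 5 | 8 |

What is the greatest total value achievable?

Best value per unit of size first: P25 15/7≈2.14, P2 8/5≈1.6, P11 25/24≈1.04.
P25: take in full, 7 min for value 15 → 17 left.
P2: take in full, 5 min for value 8 → 12 left.
Fill the last 12 min with part of P11: 12/24 of it earns 12.5.
Total value = 35.5.

35.5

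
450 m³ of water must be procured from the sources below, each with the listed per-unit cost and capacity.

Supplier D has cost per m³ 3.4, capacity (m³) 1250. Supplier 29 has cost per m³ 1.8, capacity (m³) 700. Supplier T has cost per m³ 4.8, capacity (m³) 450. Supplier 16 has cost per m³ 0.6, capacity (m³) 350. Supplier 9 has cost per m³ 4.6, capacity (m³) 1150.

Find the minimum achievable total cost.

Cheapest first:
Supplier 16 (0.6): use full 350 — 100 m³ to go.
Supplier 29 (1.8): take the remaining 100 — done.
Supplier D, Supplier 9, Supplier T: unused.
Cost = 350×0.6 + 100×1.8 = 390.

390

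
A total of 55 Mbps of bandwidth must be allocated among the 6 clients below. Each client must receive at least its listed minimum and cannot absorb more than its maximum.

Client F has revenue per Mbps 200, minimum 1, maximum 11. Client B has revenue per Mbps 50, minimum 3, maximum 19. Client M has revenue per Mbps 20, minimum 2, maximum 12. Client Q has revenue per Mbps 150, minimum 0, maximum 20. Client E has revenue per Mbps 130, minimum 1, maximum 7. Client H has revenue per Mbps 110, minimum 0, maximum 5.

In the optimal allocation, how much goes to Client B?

Meeting every minimum uses 1+3+2+0+1+0 = 7 Mbps, leaving 48.
Rank by revenue per Mbps: Client F 200 > Client Q 150 > Client E 130 > Client H 110 > Client B 50 > Client M 20.
Client F takes 10 more to reach its cap of 11 → 38 left.
Client Q: +20 to 20 (cap) → 18 left.
Give Client E 6 more to hit its cap of 7 → 12 left.
Client H: +5 to 5 (cap) → 7 left.
Client B: +7 (room for 16) → 10. Pool exhausted.

10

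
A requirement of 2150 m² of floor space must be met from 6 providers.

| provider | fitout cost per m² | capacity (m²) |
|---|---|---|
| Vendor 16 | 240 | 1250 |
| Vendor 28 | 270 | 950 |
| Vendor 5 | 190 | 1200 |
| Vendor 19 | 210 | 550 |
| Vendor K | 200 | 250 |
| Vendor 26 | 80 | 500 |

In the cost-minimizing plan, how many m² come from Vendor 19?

200

Fill from the cheapest provider first.
Take 500 from Vendor 26 at 80 → need 1650 more.
Take 1200 from Vendor 5 at 190 → need 450 more.
Take 250 from Vendor K at 200 → need 200 more.
Vendor 19 at 210: take 200 of its 550 → requirement met.
Vendor 16, Vendor 28: unused.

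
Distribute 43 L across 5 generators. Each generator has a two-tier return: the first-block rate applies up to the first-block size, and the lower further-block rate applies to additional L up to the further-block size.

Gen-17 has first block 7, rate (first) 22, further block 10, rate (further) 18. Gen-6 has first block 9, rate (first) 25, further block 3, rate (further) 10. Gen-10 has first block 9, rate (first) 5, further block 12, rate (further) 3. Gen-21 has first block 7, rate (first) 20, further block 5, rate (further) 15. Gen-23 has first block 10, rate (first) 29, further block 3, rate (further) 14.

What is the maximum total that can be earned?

989

Treat each block as its own option and order by rate: Gen-23/tier1 29 > Gen-6/tier1 25 > Gen-17/tier1 22 > Gen-21/tier1 20 > Gen-17/tier2 18 > Gen-21/tier2 15 > Gen-23/tier2 14 > Gen-6/tier2 10 > Gen-10/tier1 5 > Gen-10/tier2 3.
Fill Gen-23 tier1 block (10 at 29) — 33 left.
Gen-6 tier1 at 25: fill all 9 — 24 left.
Fill Gen-17 tier1 block (7 at 22) — 17 left.
Gen-21 tier1 at 20: fill all 7 — 10 left.
Fill Gen-17 tier2 block (10 at 18) — 0 left.
Total = 29×10 + 25×9 + 22×7 + 20×7 + 18×10 = 989.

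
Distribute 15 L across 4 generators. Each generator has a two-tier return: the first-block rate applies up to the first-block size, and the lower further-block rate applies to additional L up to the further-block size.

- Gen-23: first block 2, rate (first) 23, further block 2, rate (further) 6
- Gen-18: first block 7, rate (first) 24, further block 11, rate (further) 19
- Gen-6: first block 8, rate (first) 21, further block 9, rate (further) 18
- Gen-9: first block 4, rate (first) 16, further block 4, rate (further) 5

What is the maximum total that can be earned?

340

Treat each block as its own option and order by rate: Gen-18/T1 24 > Gen-23/T1 23 > Gen-6/T1 21 > Gen-18/T2 19 > Gen-6/T2 18 > Gen-9/T1 16 > Gen-23/T2 6 > Gen-9/T2 5.
Fill Gen-18 T1 block (7 at 24) — 8 left.
Gen-23/T1 (23): +2 — 6 left.
Gen-6/T1: +6 of 8 at 21; pool empty.
Total = 24×7 + 23×2 + 21×6 = 340.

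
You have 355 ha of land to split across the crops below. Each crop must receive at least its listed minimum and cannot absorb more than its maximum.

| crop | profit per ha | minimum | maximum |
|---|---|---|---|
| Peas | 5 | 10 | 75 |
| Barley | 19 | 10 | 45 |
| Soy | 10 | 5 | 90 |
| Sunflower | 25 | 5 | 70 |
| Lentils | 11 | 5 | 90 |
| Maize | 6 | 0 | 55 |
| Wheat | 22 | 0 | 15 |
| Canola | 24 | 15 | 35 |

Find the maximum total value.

Meeting every minimum uses 10+10+5+5+5+0+0+15 = 50 ha, leaving 305.
Order the crops by profit per ha: Sunflower 25 > Canola 24 > Wheat 22 > Barley 19 > Lentils 11 > Soy 10 > Maize 6 > Peas 5.
Give Sunflower 65 more to hit its cap of 70 → 240 left.
Give Canola 20 more to hit its cap of 35 → 220 left.
Wheat: +15 to 15 (cap) → 205 left.
Give Barley 35 more to hit its cap of 45 → 170 left.
Give Lentils 85 more to hit its cap of 90 → 85 left.
Give Soy 85 more to hit its cap of 90 → 0 left.
Total = 5×10 + 19×45 + 10×90 + 25×70 + 11×90 + 22×15 + 24×35 = 5715.

5715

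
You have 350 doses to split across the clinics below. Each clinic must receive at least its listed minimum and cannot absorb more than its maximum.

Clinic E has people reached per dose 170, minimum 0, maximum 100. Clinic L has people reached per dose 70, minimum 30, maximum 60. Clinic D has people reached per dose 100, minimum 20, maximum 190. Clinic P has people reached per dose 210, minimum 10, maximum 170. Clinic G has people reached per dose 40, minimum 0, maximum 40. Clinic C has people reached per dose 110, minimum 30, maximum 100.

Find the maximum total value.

60100

Meeting every minimum uses 0+30+20+10+0+30 = 90 doses, leaving 260.
Order the clinics by people reached per dose: Clinic P 210 > Clinic E 170 > Clinic C 110 > Clinic D 100 > Clinic L 70 > Clinic G 40.
Clinic P: +160 to 170 (cap) — 100 left.
Clinic E: +100 to 100 (cap) — 0 left.
Total = 170×100 + 70×30 + 100×20 + 210×170 + 110×30 = 60100.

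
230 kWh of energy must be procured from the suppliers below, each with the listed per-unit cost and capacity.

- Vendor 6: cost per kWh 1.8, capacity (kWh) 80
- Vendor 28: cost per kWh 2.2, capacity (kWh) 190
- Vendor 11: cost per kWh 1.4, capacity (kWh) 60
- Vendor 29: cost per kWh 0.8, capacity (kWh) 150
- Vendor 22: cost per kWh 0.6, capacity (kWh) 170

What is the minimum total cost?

Cheapest first:
Vendor 22 at 0.6: take all 170 kWh → 60 still needed.
Take 60 from Vendor 29 at 0.8 to finish.
Vendor 11, Vendor 6, Vendor 28: unused.
Cost = 170×0.6 + 60×0.8 = 150.

150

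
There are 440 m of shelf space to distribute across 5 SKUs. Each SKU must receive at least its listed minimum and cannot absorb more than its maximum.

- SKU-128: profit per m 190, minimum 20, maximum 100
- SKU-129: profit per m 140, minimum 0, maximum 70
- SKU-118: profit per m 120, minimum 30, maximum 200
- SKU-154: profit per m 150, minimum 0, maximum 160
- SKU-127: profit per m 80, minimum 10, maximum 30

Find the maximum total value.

65600

Meeting every minimum uses 20+0+30+0+10 = 60 m, leaving 380.
Order the SKUs by profit per m: SKU-128 190 > SKU-154 150 > SKU-129 140 > SKU-118 120 > SKU-127 80.
SKU-128 takes 80 more to reach its cap of 100 → 300 left.
SKU-154 takes 160 more to reach its cap of 160 → 140 left.
SKU-129: +70 to 70 (cap) → 70 left.
SKU-118 has room for 170 more but only 70 remain, so it gets 100.
Total = 190×100 + 140×70 + 120×100 + 150×160 + 80×10 = 65600.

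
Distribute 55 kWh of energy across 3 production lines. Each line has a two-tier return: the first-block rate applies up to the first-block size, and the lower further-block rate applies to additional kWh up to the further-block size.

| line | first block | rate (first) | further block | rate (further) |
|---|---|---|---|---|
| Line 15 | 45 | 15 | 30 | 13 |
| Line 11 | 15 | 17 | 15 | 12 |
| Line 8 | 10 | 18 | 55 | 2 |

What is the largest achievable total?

885

Order all 6 blocks by rate: Line 8/T1 18 > Line 11/T1 17 > Line 15/T1 15 > Line 15/T2 13 > Line 11/T2 12 > Line 8/T2 2.
Line 8/T1 (18): +10 → 45 left.
Line 11 T1 at 17: fill all 15 → 30 left.
Line 15 T1 at 15: only 30 left, fill 30.
Total = 18×10 + 17×15 + 15×30 = 885.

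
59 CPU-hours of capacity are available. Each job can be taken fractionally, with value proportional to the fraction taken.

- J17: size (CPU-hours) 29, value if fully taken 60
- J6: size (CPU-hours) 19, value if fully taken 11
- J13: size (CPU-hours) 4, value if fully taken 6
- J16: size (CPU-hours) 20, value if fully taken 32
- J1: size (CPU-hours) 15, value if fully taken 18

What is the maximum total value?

105.2

Best value per unit of size first: J17 60/29≈2.07, J16 32/20≈1.6, J13 6/4≈1.5, J1 18/15≈1.2, J6 11/19≈0.579.
J17: take in full, 29 CPU-hours for value 60 — 30 left.
Take all of J16 (20 CPU-hours, value 32) — 10 CPU-hours left.
Take all of J13 (4 CPU-hours, value 6) — 6 CPU-hours left.
Fill the last 6 CPU-hours with part of J1: 6/15 of it earns 7.2.
Total value = 105.2.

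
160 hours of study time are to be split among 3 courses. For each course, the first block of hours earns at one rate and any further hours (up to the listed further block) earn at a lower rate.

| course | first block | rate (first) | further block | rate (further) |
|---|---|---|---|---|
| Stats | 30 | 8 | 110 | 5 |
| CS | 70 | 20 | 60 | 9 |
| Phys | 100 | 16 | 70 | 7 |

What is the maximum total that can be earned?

2840

Treat each block as its own option and order by rate: CS/T1 20 > Phys/T1 16 > CS/T2 9 > Stats/T1 8 > Phys/T2 7 > Stats/T2 5.
CS T1 at 20: fill all 70 → 90 left.
Phys/T1: +90 of 100 at 16; pool empty.
Total = 20×70 + 16×90 = 2840.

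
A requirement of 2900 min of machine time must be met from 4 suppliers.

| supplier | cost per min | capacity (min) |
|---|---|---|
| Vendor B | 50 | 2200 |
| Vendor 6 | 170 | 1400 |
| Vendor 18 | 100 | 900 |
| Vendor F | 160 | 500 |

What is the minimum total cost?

Fill from the cheapest supplier first.
Vendor B at 50: take all 2200 min → 700 still needed.
Vendor 18 (100): take the remaining 700 → done.
Vendor F, Vendor 6: unused.
Cost = 2200×50 + 700×100 = 180000.

180000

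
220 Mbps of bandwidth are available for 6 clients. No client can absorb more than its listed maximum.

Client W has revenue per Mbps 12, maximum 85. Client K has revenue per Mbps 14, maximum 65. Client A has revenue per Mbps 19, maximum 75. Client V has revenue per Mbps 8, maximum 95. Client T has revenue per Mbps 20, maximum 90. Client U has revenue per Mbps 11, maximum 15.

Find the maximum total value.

Highest revenue per Mbps first: Client T 20 > Client A 19 > Client K 14 > Client W 12 > Client U 11 > Client V 8.
Client T: +90 to 90 (cap) ; 130 left.
Client A takes 75 to reach its cap of 75 ; 55 left.
Client K has room for 65 but only 55 remain, so it gets 55.
Total = 14×55 + 19×75 + 20×90 = 3995.

3995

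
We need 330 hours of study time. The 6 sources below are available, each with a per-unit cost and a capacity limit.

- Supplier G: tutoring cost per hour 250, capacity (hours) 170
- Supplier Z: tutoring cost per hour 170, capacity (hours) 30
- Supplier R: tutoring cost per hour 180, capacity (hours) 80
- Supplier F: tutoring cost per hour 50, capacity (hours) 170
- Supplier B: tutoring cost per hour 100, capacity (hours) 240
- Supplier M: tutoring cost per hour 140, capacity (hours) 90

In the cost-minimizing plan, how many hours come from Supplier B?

160

Cheapest first:
Supplier F at 50: take all 170 hours ; 160 still needed.
Take 160 from Supplier B at 100 to finish.
Supplier M, Supplier Z, Supplier R, Supplier G: unused.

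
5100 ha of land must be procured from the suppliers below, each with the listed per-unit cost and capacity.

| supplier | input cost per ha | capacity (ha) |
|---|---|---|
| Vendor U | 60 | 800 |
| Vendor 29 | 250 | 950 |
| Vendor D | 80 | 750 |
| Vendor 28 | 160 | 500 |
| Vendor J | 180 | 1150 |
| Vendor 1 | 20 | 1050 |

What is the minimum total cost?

Use suppliers in increasing cost order.
Vendor 1 (20): use full 1050 — 4050 ha to go.
Take 800 from Vendor U at 60 — need 3250 more.
Vendor D (80): use full 750 — 2500 ha to go.
Vendor 28 (160): use full 500 — 2000 ha to go.
Vendor J (180): use full 1150 — 850 ha to go.
Vendor 29 (250): take the remaining 850 — done.
Cost = 1050×20 + 800×60 + 750×80 + 500×160 + 1150×180 + 850×250 = 628500.

628500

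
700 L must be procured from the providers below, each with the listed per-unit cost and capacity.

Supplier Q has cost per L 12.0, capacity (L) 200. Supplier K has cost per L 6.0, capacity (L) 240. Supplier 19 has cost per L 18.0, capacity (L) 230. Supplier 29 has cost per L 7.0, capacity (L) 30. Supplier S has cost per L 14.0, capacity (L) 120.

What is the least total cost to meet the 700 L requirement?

Use providers in increasing cost order.
Take 240 from Supplier K at 6.0 — need 460 more.
Take 30 from Supplier 29 at 7.0 — need 430 more.
Supplier Q at 12.0: take all 200 L — 230 still needed.
Take 120 from Supplier S at 14.0 — need 110 more.
Supplier 19 (18.0): take the remaining 110 — done.
Cost = 240×6.0 + 30×7.0 + 200×12.0 + 120×14.0 + 110×18.0 = 7710.

7710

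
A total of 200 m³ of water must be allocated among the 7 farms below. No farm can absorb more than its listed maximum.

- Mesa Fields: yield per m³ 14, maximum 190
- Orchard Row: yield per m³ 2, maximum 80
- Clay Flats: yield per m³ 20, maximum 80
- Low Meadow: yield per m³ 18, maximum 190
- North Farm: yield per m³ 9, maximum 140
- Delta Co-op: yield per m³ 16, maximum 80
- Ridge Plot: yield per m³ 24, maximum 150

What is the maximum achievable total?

4600

Order the farms by yield per m³: Ridge Plot 24 > Clay Flats 20 > Low Meadow 18 > Delta Co-op 16 > Mesa Fields 14 > North Farm 9 > Orchard Row 2.
Ridge Plot: +150 to 150 (cap) — 50 left.
Clay Flats has room for 80 but only 50 remain, so it gets 50.
Total = 20×50 + 24×150 = 4600.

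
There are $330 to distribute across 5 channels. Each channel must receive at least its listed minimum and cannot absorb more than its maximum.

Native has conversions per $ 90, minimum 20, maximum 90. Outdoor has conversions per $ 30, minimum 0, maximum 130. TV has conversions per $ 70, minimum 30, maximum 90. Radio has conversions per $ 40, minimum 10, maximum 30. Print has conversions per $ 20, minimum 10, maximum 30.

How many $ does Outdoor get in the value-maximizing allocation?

Meeting every minimum uses 20+0+30+10+10 = 70 $, leaving 260.
Rank by conversions per $: Native 90 > TV 70 > Radio 40 > Outdoor 30 > Print 20.
Native: +70 to 90 (cap) — 190 left.
TV takes 60 more to reach its cap of 90 — 130 left.
Radio: +20 to 30 (cap) — 110 left.
Outdoor: +110 (room for 130) → 110. Pool exhausted.

110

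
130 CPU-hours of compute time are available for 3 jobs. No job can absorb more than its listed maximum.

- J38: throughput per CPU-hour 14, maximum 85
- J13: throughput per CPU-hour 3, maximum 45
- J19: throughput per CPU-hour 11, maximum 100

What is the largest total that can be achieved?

1685

Highest throughput per CPU-hour first: J38 14 > J19 11 > J13 3.
J38 takes 85 to reach its cap of 85 → 45 left.
J19 has room for 100 but only 45 remain, so it gets 45.
Total = 14×85 + 11×45 = 1685.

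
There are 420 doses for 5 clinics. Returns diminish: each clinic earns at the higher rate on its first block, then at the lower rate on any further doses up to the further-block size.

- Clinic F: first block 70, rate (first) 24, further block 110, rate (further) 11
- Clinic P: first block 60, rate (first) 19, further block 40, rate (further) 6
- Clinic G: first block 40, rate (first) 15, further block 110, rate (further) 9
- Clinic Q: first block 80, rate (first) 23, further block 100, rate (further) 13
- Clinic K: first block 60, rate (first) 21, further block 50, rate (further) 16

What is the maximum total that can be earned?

8100

Treat each block as its own option and order by rate: Clinic F/tier1 24 > Clinic Q/tier1 23 > Clinic K/tier1 21 > Clinic P/tier1 19 > Clinic K/tier2 16 > Clinic G/tier1 15 > Clinic Q/tier2 13 > Clinic F/tier2 11 > Clinic G/tier2 9 > Clinic P/tier2 6.
Clinic F tier1 at 24: fill all 70 — 350 left.
Fill Clinic Q tier1 block (80 at 23) — 270 left.
Fill Clinic K tier1 block (60 at 21) — 210 left.
Clinic P/tier1 (19): +60 — 150 left.
Fill Clinic K tier2 block (50 at 16) — 100 left.
Fill Clinic G tier1 block (40 at 15) — 60 left.
60 remain; put them into Clinic Q tier2 at 13.
Total = 24×70 + 23×80 + 21×60 + 19×60 + 16×50 + 15×40 + 13×60 = 8100.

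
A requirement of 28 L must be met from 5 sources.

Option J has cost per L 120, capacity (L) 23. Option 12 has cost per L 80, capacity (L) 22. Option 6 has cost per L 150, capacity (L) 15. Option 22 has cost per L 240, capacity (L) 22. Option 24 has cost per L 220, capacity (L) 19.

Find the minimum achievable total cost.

2480

Fill from the cheapest source first.
Option 12 at 80: take all 22 L → 6 still needed.
Take 6 from Option J at 120 to finish.
Option 6, Option 24, Option 22: unused.
Cost = 22×80 + 6×120 = 2480.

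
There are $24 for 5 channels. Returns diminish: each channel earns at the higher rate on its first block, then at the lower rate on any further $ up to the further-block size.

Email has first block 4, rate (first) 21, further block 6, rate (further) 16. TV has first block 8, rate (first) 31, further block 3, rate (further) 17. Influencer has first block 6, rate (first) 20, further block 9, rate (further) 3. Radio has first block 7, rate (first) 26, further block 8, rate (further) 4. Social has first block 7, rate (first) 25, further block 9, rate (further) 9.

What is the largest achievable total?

647

Order all 10 blocks by rate: TV/T1 31 > Radio/T1 26 > Social/T1 25 > Email/T1 21 > Influencer/T1 20 > TV/T2 17 > Email/T2 16 > Social/T2 9 > Radio/T2 4 > Influencer/T2 3.
TV T1 at 31: fill all 8 ; 16 left.
Radio/T1 (26): +7 ; 9 left.
Fill Social T1 block (7 at 25) ; 2 left.
Email/T1: +2 of 4 at 21; pool empty.
Total = 31×8 + 26×7 + 25×7 + 21×2 = 647.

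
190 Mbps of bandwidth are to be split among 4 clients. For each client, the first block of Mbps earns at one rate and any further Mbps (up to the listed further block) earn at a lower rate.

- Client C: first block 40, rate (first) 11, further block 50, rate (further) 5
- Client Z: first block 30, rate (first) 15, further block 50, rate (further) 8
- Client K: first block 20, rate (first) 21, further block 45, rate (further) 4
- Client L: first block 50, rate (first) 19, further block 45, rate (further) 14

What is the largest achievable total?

2930

Treat each block as its own option and order by rate: Client K/T1 21 > Client L/T1 19 > Client Z/T1 15 > Client L/T2 14 > Client C/T1 11 > Client Z/T2 8 > Client C/T2 5 > Client K/T2 4.
Fill Client K T1 block (20 at 21) ; 170 left.
Client L T1 at 19: fill all 50 ; 120 left.
Client Z T1 at 15: fill all 30 ; 90 left.
Client L/T2 (14): +45 ; 45 left.
Fill Client C T1 block (40 at 11) ; 5 left.
5 remain; put them into Client Z T2 at 8.
Total = 21×20 + 19×50 + 15×30 + 14×45 + 11×40 + 8×5 = 2930.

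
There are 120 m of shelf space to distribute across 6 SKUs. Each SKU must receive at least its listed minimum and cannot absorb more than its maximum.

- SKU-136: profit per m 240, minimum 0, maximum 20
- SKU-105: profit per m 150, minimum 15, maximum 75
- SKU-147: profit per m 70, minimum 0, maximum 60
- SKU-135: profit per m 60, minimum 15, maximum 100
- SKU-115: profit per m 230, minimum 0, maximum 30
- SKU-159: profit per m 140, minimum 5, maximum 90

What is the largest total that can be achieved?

20800

Meeting every minimum uses 0+15+0+15+0+5 = 35 m, leaving 85.
Highest profit per m first: SKU-136 240 > SKU-115 230 > SKU-105 150 > SKU-159 140 > SKU-147 70 > SKU-135 60.
SKU-136 takes 20 more to reach its cap of 20 → 65 left.
SKU-115: +30 to 30 (cap) → 35 left.
SKU-105 has room for 60 more but only 35 remain, so it gets 50.
Total = 240×20 + 150×50 + 60×15 + 230×30 + 140×5 = 20800.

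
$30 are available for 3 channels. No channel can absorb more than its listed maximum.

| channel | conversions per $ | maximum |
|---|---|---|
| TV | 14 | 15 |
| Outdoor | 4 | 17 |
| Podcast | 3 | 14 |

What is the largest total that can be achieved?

270

Order the channels by conversions per $: TV 14 > Outdoor 4 > Podcast 3.
Give TV 15 to hit its cap of 15 → 15 left.
Only 15 left; Outdoor takes them to reach 15.
Total = 14×15 + 4×15 = 270.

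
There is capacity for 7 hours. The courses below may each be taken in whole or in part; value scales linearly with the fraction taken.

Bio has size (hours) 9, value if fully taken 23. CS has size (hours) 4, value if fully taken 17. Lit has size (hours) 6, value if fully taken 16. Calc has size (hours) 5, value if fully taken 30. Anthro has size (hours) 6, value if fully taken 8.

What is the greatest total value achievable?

38.5

Rank by value-to-size ratio: Calc 30/5≈6, CS 17/4≈4.25, Lit 16/6≈2.67, Bio 23/9≈2.56, Anthro 8/6≈1.33.
Calc: take in full, 5 hours for value 30 → 2 left.
Only 2 hours remain; take 2/4 of CS for value 17×2/4 = 8.5.
Total value = 38.5.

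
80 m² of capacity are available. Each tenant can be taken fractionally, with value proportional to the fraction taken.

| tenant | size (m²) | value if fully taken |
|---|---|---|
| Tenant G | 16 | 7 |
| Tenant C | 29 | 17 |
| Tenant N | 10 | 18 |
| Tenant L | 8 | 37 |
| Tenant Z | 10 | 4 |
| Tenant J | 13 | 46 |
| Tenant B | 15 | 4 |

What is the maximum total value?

Best value per unit of size first: Tenant L 37/8≈4.62, Tenant J 46/13≈3.54, Tenant N 18/10≈1.8, Tenant C 17/29≈0.586, Tenant G 7/16≈0.438, Tenant Z 4/10≈0.4, Tenant B 4/15≈0.267.
All 8 m² of Tenant L fit (value 37) → 72 remain.
Take all of Tenant J (13 m², value 46) → 59 m² left.
Tenant N: take in full, 10 m² for value 18 → 49 left.
Tenant C: take in full, 29 m² for value 17 → 20 left.
All 16 m² of Tenant G fit (value 7) → 4 remain.
Only 4 m² remain; take 4/10 of Tenant Z for value 4×4/10 = 1.6.
Total value = 126.6.

126.6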